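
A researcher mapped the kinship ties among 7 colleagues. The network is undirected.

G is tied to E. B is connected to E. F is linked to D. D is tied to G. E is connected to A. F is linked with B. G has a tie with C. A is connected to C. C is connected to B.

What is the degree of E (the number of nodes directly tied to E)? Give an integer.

3

E is directly tied to A, B, and G. That is 3 neighbors, so the degree of E is 3.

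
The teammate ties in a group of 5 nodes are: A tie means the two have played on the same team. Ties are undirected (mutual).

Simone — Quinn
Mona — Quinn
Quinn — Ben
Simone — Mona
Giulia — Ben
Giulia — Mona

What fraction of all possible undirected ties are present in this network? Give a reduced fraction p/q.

3/5

There are 6 edges and 5 nodes, so the maximum possible is C(5,2) = 10.
Density = 6/10 = 3/5.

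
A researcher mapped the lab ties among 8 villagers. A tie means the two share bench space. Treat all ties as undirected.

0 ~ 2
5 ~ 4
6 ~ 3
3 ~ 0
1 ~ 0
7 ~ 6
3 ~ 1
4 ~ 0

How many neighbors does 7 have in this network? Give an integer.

1

7 is directly tied to 6. That is 1 neighbor, so the degree of 7 is 1.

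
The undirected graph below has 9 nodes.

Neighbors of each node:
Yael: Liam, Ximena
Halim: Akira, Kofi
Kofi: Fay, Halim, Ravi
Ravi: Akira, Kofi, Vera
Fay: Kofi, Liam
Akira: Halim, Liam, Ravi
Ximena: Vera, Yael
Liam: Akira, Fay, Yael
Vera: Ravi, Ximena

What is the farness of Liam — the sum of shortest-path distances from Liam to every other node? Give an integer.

14

Distances from Liam: Akira:1, Fay:1, Halim:2, Kofi:2, Ravi:2, Vera:3, Ximena:2, Yael:1.
Sum = 1 + 1 + 2 + 2 + 2 + 3 + 2 + 1 = 14.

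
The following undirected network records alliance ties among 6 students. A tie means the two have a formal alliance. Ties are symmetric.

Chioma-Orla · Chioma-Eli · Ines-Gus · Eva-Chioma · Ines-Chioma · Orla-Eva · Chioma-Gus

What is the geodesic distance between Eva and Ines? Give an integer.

One shortest route is Eva – Chioma – Ines, which uses 2 edges, and Eva and Ines are not directly tied, so nothing shorter exists. So d(Eva,Ines) = 2.

2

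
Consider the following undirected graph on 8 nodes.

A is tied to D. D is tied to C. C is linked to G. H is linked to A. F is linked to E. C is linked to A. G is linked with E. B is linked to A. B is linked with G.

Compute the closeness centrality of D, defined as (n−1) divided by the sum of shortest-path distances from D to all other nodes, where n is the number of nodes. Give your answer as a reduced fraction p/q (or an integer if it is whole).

Distances from D: A:1, B:2, C:1, E:3, F:4, G:2, H:2. Sum = 15.
n = 8, so closeness = 7/15.

7/15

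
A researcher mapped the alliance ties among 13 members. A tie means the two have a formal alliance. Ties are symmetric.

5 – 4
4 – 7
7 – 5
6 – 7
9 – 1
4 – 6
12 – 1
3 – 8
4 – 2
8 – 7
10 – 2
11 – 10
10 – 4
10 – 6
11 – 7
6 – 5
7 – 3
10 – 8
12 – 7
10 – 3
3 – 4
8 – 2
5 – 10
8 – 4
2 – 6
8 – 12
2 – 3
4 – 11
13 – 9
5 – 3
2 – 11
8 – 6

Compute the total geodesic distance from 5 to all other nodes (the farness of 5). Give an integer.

Distances from 5: 1:3, 2:2, 3:1, 4:1, 6:1, 7:1, 8:2, 9:4, 10:1, 11:2, 12:2, 13:5.
Sum = 3 + 2 + 1 + 1 + 1 + 1 + 2 + 4 + 1 + 2 + 2 + 5 = 25.

25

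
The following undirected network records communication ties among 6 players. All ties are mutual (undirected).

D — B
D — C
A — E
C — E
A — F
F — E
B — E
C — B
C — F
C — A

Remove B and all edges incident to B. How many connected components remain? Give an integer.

1

B's neighbors (C, D, and E) remain reachable from one another through other ties, so the rest of the network stays in one piece.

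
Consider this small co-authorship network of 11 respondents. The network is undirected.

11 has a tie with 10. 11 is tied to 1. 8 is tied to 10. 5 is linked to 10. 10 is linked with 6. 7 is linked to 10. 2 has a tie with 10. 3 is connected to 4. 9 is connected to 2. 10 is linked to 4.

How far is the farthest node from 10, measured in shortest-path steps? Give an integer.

Distances from 10: 1:2, 2:1, 3:2, 4:1, 5:1, 6:1, 7:1, 8:1, 9:2, 11:1.
The largest is 2 (to 9, 3, and 1), so the eccentricity of 10 is 2.

2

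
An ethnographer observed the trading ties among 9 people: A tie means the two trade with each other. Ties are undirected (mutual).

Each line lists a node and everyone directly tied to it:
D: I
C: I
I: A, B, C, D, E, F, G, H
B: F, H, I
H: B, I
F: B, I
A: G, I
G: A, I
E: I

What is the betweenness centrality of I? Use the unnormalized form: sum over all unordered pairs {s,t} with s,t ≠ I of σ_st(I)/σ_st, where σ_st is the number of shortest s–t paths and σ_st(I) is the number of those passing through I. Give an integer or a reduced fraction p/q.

49/2

Pairs whose geodesics pass through I — E–D: 1; E–G: 1; E–A: 1; E–C: 1; E–F: 1; E–H: 1; E–B: 1; D–G: 1; D–A: 1; D–C: 1; D–F: 1; D–H: 1; D–B: 1; G–C: 1 … (+11 more pairs).
All other pairs contribute 0.
Summing the contributions gives betweenness(I) = 49/2.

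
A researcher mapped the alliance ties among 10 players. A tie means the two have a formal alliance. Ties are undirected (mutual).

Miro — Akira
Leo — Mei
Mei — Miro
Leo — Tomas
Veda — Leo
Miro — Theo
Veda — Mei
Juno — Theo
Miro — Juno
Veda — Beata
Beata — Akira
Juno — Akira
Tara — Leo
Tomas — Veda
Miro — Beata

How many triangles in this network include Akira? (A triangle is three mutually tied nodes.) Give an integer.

Akira's neighbors: Beata, Juno, and Miro.
Neighbor pairs that are themselves tied: Akira–Beata–Miro; Akira–Juno–Miro. Each forms one triangle with Akira, for 2 in total.

2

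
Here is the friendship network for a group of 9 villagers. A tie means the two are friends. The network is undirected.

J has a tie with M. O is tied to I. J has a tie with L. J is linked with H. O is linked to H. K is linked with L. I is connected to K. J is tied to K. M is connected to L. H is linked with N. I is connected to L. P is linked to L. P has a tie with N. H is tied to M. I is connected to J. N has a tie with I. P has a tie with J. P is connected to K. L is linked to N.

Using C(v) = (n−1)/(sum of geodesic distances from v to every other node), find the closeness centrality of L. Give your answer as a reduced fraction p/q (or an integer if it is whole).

Distances from L: H:2, I:1, J:1, K:1, M:1, N:1, O:2, P:1. Sum = 10.
n = 9, so closeness = 8/10 = 4/5.

4/5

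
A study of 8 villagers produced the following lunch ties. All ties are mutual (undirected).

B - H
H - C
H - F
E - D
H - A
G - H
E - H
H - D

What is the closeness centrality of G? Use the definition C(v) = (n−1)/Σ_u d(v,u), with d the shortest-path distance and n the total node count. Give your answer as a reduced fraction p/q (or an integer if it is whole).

Distances from G: A:2, B:2, C:2, D:2, E:2, F:2, H:1. Sum = 13.
n = 8, so closeness = 7/13.

7/13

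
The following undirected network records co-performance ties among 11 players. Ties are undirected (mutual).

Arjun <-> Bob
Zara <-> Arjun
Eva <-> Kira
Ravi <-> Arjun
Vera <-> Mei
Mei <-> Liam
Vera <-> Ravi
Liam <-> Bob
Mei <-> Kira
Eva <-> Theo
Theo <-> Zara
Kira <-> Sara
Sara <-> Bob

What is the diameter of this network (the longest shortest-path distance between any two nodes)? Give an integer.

Eccentricity of each node (its greatest distance to any other): Arjun:3, Bob:3, Eva:4, Kira:3, Liam:4, Mei:4, Ravi:4, Sara:3, Theo:4, Vera:4, Zara:4.
The maximum eccentricity is 4, realized for instance by the pair Zara–Mei via Zara – Arjun – Ravi – Vera – Mei. So the diameter is 4.

4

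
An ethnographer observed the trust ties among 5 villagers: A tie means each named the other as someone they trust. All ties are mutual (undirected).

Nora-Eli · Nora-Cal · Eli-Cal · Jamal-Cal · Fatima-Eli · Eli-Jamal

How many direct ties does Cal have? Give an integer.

3

Cal is directly tied to Eli, Jamal, and Nora. That is 3 neighbors, so the degree of Cal is 3.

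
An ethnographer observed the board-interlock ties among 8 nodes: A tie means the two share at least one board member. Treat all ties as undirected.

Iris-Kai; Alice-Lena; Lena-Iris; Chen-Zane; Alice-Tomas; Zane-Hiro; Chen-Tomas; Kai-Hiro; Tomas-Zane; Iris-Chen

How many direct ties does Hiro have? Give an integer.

Hiro is directly tied to Kai and Zane. That is 2 neighbors, so the degree of Hiro is 2.

2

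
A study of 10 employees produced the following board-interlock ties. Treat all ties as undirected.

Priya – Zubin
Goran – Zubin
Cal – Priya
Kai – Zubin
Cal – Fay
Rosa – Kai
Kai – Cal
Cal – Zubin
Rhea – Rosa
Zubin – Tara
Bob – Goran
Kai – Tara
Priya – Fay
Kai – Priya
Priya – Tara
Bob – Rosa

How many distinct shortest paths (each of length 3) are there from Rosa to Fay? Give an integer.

The shortest distance is 3. The length-3 paths are: Rosa–Kai–Priya–Fay; Rosa–Kai–Cal–Fay.
That gives 2 distinct shortest paths.

2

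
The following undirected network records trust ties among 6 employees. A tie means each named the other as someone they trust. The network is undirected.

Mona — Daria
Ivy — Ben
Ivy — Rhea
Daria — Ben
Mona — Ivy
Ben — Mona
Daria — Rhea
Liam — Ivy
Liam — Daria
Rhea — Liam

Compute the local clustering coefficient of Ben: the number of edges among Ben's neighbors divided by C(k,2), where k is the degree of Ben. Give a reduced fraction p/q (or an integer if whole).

Ben's neighbors: Daria, Ivy, and Mona (k = 3).
Possible neighbor pairs: C(3,2) = 3. Edges among them: Daria–Mona, Ivy–Mona → e = 2.
Clustering(Ben) = 2/3.

2/3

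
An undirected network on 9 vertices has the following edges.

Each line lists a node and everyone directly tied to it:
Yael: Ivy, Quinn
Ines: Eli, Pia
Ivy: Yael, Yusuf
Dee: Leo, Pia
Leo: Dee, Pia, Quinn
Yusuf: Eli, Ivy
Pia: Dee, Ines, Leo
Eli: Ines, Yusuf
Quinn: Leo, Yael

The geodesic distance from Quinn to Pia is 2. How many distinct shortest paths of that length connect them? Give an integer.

1

The shortest distance is 2, and the only length-2 path is Quinn–Leo–Pia. So there is exactly 1 shortest path.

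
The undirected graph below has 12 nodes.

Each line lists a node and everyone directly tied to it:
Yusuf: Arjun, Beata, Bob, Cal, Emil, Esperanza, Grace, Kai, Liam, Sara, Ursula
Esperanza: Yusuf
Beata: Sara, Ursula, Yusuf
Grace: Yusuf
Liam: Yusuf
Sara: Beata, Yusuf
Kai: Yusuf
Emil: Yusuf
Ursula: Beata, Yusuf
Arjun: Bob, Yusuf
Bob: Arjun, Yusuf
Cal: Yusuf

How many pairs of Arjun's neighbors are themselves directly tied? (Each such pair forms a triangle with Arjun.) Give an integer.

Arjun's neighbors: Bob and Yusuf.
Neighbor pairs that are themselves tied: Arjun–Bob–Yusuf. Each forms one triangle with Arjun, for 1 in total.

1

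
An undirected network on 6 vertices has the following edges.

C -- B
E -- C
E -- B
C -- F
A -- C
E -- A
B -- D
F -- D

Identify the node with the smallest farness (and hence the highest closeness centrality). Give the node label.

C

Farness (sum of distances to all others) for each node — A:9, B:7, C:6, D:9, E:7, F:8.
The smallest farness is 6, for C, so C has the highest closeness.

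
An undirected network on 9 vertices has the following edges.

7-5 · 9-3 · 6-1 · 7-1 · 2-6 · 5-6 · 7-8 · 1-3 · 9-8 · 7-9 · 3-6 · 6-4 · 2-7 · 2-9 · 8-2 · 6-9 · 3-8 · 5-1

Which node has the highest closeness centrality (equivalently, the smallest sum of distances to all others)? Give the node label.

Farness (sum of distances to all others) for each node — 1:12, 2:12, 3:12, 4:17, 5:13, 6:10, 7:12, 8:13, 9:11.
The smallest farness is 10, for 6, so 6 has the highest closeness.

6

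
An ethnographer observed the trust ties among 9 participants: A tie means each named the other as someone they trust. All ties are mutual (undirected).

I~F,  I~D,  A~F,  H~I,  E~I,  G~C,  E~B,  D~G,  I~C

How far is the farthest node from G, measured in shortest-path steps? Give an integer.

4

Distances from G: A:4, B:4, C:1, D:1, E:3, F:3, H:3, I:2.
The largest is 4 (to B and A), so the eccentricity of G is 4.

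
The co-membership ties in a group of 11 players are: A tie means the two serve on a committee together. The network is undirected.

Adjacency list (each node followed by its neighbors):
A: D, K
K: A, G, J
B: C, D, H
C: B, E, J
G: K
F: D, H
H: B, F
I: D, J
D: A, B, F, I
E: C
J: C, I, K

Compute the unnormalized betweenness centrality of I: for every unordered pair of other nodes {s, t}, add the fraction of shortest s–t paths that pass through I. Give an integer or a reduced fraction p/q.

2

Pairs whose geodesics pass through I — F–J: 1; D–J: 1.
All other pairs contribute 0.
Summing the contributions gives betweenness(I) = 2.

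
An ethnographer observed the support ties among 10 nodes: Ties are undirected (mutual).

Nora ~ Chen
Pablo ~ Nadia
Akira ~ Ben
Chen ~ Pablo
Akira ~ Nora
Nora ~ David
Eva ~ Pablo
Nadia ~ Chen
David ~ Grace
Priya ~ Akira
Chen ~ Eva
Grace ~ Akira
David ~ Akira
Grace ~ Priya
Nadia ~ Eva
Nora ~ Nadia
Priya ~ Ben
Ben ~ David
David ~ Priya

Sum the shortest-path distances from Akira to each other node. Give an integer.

Distances from Akira: Ben:1, Chen:2, David:1, Eva:3, Grace:1, Nadia:2, Nora:1, Pablo:3, Priya:1.
Sum = 1 + 2 + 1 + 3 + 1 + 2 + 1 + 3 + 1 = 15.

15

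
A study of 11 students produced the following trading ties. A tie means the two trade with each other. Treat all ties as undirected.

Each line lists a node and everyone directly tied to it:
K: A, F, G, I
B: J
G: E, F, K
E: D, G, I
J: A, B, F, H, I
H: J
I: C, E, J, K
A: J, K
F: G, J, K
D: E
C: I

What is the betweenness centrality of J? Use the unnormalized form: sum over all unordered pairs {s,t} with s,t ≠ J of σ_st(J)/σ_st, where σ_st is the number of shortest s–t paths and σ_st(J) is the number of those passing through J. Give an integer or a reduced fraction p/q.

121/6

Pairs whose geodesics pass through J — A–B: 1; A–E: 1/3; A–C: 1/2; A–F: 1/2; A–I: 1/2; A–H: 1; A–D: 1/3; B–K: 3/3; B–E: 1; B–C: 1; B–G: 1; B–F: 1; B–I: 1; B–H: 1 … (+10 more pairs).
All other pairs contribute 0.
Summing the contributions gives betweenness(J) = 121/6.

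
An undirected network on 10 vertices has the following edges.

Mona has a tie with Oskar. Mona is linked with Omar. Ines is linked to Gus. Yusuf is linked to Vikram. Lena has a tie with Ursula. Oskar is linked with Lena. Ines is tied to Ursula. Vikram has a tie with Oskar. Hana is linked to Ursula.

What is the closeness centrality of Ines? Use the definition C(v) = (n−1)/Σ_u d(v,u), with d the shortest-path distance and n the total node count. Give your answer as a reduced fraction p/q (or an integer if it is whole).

1/3

Distances from Ines: Gus:1, Hana:2, Lena:2, Mona:4, Omar:5, Oskar:3, Ursula:1, Vikram:4, Yusuf:5. Sum = 27.
n = 10, so closeness = 9/27 = 1/3.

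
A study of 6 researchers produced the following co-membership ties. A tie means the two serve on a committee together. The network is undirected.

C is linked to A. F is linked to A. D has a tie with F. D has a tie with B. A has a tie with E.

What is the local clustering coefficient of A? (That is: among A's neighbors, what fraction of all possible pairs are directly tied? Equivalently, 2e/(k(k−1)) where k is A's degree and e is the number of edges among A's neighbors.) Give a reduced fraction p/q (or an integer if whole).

0

A's neighbors: C, E, and F (k = 3).
Possible neighbor pairs: C(3,2) = 3. Edges among them: none → e = 0.
Clustering(A) = 0/3 = 0.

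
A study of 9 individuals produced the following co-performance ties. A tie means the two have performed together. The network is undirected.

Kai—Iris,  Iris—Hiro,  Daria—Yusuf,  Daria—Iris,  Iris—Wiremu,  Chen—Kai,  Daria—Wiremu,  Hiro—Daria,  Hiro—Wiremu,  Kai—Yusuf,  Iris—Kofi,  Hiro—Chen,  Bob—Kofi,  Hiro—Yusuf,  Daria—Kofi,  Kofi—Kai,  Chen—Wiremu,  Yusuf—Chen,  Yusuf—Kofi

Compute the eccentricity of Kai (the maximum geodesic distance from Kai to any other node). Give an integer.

Distances from Kai: Bob:2, Chen:1, Daria:2, Hiro:2, Iris:1, Kofi:1, Wiremu:2, Yusuf:1.
The largest is 2 (to Bob, Daria, Hiro, and Wiremu), so the eccentricity of Kai is 2.

2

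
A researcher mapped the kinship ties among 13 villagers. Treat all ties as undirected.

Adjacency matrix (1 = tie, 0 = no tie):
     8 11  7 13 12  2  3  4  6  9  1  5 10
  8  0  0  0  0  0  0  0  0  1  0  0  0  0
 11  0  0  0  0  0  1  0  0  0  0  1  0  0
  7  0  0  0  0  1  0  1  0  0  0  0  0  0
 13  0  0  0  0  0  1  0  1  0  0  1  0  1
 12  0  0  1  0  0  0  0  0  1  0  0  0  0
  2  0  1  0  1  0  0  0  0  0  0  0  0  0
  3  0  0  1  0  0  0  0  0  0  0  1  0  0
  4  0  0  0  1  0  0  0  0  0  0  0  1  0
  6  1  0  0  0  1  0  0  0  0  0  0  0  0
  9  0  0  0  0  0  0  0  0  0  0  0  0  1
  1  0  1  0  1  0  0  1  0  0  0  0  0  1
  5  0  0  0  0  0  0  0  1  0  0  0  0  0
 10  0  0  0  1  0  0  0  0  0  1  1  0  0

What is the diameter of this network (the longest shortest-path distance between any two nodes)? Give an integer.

Eccentricity of each node (its greatest distance to any other): 1:5, 2:7, 3:4, 4:7, 5:8, 6:7, 7:5, 8:8, 9:7, 10:6, 11:6, 12:6, 13:6.
The maximum eccentricity is 8, realized for instance by the pair 8–5 via 8 – 6 – 12 – 7 – 3 – 1 – 13 – 4 – 5. So the diameter is 8.

8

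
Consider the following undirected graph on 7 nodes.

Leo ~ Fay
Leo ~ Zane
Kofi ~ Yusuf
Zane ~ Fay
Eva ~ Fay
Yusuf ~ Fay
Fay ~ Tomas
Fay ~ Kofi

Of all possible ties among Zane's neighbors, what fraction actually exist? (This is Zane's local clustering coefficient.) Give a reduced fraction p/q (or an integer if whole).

1

Zane's neighbors: Fay and Leo (k = 2).
Possible neighbor pairs: C(2,2) = 1. Edges among them: Fay–Leo → e = 1.
Clustering(Zane) = 1/1.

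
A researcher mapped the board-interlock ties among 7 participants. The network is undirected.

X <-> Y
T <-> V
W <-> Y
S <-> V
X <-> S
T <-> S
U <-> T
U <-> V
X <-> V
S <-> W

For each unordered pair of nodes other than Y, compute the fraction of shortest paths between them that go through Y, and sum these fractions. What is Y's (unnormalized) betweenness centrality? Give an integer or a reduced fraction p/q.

Pairs whose geodesics pass through Y — W–X: 1/2.
All other pairs contribute 0.
Summing the contributions gives betweenness(Y) = 1/2.

1/2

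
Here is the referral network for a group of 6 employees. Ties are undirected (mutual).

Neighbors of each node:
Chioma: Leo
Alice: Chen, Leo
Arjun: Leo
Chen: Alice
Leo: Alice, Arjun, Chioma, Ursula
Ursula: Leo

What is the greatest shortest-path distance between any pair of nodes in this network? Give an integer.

Eccentricity of each node (its greatest distance to any other): Alice:2, Arjun:3, Chen:3, Chioma:3, Leo:2, Ursula:3.
The maximum eccentricity is 3, realized for instance by the pair Chen–Chioma via Chen – Alice – Leo – Chioma. So the diameter is 3.

3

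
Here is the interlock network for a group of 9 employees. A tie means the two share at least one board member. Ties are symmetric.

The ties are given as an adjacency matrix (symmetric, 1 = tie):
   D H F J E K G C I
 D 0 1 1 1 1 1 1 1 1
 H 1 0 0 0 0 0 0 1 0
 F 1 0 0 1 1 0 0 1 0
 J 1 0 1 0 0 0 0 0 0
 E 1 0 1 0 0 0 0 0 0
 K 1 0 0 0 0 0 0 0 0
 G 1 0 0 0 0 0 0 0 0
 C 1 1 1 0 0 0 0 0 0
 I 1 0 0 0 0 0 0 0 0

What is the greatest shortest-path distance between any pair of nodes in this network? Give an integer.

Eccentricity of each node (its greatest distance to any other): C:2, D:1, E:2, F:2, G:2, H:2, I:2, J:2, K:2.
The maximum eccentricity is 2, realized for instance by the pair H–F via H – D – F. So the diameter is 2.

2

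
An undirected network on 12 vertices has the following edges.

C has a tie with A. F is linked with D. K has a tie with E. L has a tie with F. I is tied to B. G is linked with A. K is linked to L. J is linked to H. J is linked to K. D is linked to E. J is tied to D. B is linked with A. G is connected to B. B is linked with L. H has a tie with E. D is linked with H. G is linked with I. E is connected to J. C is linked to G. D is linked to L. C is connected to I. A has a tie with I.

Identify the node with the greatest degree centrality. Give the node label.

D

Degrees — A:4, B:4, C:3, D:5, E:4, F:2, G:4, H:3, I:4, J:4, K:3, L:4.
The maximum is 5, attained only by D.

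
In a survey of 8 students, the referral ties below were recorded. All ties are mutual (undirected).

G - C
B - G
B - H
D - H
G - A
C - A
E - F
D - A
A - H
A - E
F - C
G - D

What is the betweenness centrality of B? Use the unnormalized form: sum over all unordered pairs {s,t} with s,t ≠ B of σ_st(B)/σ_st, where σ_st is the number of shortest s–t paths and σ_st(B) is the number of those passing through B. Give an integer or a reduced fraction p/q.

1/3

Pairs whose geodesics pass through B — H–G: 1/3.
All other pairs contribute 0.
Summing the contributions gives betweenness(B) = 1/3.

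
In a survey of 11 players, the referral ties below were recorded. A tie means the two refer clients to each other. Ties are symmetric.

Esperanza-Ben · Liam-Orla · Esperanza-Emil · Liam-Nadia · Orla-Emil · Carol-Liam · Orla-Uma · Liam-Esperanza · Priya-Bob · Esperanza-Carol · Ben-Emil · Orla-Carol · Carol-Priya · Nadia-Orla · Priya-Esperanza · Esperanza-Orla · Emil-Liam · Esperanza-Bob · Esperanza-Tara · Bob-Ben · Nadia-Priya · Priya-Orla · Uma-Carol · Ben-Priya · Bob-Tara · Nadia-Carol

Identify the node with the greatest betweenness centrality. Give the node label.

Unnormalized betweenness of each node: Ben:5/6, Bob:6/5, Carol:41/10, Emil:31/30, Esperanza:249/20, Liam:77/60, Nadia:1/4, Orla:97/15, Priya:323/60, Tara:0, Uma:0.
Esperanza has the largest value, 249/20, making it the main broker — the node through which the most shortest paths run.

Esperanza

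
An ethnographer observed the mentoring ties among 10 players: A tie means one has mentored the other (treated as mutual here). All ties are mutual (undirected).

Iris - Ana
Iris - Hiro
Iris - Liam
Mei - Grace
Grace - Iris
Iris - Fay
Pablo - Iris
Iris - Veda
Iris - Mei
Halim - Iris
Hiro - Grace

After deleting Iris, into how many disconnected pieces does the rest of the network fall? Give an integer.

Without Iris, the remaining ties split the others into: {Grace, Hiro, Mei}; {Ana}; {Pablo}; {Halim}; {Veda}; {Liam}; {Fay}.
That's 7 separate components.

7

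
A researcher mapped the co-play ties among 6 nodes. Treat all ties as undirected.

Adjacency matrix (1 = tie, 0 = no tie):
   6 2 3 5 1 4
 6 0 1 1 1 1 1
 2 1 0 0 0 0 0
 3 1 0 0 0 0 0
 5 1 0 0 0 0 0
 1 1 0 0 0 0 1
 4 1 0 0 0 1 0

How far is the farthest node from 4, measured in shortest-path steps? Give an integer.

2

Distances from 4: 1:1, 2:2, 3:2, 5:2, 6:1.
The largest is 2 (to 2, 3, and 5), so the eccentricity of 4 is 2.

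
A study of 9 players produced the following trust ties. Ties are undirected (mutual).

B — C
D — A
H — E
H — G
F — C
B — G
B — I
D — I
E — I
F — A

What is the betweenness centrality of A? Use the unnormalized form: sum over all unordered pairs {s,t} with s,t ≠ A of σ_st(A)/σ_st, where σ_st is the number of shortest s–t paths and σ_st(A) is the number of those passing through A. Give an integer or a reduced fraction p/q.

5/2

Pairs whose geodesics pass through A — E–F: 1/2; I–F: 1/2; D–F: 1; D–C: 1/2.
All other pairs contribute 0.
Summing the contributions gives betweenness(A) = 5/2.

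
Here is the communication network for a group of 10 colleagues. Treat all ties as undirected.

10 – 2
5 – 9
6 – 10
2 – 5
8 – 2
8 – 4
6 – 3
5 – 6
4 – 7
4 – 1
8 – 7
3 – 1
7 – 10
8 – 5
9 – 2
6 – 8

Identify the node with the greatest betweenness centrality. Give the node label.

Unnormalized betweenness of each node: 1:4/3, 2:23/6, 3:7/3, 4:5, 5:14/3, 6:47/6, 7:11/6, 8:59/6, 9:0, 10:7/3.
8 has the largest value, 59/6, making it the main broker — the node through which the most shortest paths run.

8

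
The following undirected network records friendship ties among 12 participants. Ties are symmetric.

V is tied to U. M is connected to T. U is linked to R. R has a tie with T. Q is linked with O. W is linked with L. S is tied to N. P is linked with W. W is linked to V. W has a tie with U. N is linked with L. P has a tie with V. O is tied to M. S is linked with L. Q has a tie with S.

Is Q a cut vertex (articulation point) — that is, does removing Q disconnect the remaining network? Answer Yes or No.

No

Even without Q, every remaining node can still reach every other (the residual graph is connected), so Q is not a cut vertex.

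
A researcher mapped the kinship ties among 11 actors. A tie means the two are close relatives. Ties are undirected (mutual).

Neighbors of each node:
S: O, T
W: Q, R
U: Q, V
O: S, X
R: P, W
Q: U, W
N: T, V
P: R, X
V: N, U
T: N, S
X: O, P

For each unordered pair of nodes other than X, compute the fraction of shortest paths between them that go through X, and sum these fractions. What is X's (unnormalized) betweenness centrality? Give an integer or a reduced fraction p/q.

Pairs whose geodesics pass through X — T–P: 1; T–R: 1; S–P: 1; S–R: 1; S–W: 1; O–P: 1; O–R: 1; O–W: 1; O–Q: 1; P–N: 1.
All other pairs contribute 0.
Summing the contributions gives betweenness(X) = 10.

10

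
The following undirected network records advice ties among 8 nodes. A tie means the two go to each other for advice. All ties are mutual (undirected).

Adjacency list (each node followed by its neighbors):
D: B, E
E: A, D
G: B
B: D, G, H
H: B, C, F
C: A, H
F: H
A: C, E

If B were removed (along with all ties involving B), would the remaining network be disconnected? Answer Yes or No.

Yes

Removing B leaves {A, C, D, E, F, and H} with no path to {G}, so the network splits into 2 components. B is a cut vertex.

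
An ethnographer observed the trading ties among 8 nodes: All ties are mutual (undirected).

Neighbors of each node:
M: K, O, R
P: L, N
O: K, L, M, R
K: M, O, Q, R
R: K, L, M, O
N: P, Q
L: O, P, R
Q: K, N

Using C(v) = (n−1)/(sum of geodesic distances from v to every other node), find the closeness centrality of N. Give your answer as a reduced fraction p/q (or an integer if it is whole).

7/15

Distances from N: K:2, L:2, M:3, O:3, P:1, Q:1, R:3. Sum = 15.
n = 8, so closeness = 7/15.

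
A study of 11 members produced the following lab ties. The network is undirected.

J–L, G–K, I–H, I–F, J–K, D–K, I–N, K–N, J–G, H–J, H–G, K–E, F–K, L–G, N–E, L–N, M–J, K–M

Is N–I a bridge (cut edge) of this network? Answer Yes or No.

No

Even without that edge, N still reaches I via N – K – F – I, so the network stays connected. Not a bridge.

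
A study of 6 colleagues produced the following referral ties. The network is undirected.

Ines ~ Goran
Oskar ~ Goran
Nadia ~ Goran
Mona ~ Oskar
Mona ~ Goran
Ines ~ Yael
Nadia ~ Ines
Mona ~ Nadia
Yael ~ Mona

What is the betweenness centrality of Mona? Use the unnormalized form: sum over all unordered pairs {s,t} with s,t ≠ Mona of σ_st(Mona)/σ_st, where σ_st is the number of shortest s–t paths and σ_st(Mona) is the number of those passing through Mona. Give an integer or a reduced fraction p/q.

Pairs whose geodesics pass through Mona — Oskar–Yael: 1; Oskar–Nadia: 1/2; Yael–Goran: 1/2; Yael–Nadia: 1/2.
All other pairs contribute 0.
Summing the contributions gives betweenness(Mona) = 5/2.

5/2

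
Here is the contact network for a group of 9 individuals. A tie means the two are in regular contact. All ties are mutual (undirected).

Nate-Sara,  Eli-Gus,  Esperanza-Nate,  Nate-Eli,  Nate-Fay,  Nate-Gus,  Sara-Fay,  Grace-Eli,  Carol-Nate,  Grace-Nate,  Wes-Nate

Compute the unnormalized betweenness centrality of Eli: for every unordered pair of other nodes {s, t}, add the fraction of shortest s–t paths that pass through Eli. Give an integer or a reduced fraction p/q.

1/2

Pairs whose geodesics pass through Eli — Gus–Grace: 1/2.
All other pairs contribute 0.
Summing the contributions gives betweenness(Eli) = 1/2.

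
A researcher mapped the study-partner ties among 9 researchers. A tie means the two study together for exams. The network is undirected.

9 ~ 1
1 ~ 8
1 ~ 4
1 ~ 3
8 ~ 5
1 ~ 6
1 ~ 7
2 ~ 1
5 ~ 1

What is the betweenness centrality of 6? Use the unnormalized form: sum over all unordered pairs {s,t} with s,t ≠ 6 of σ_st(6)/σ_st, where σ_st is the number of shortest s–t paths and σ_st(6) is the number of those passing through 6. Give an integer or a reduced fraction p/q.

0

No shortest path between any pair of other nodes passes through 6.
Summing the contributions gives betweenness(6) = 0.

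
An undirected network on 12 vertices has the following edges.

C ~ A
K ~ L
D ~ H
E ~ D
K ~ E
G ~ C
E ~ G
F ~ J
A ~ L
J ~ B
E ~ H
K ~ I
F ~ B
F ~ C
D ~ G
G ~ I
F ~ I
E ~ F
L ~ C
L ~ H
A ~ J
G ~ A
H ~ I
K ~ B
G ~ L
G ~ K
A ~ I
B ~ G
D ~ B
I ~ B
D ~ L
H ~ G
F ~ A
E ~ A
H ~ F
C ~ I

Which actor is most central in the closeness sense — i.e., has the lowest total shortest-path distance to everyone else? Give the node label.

Farness (sum of distances to all others) for each node — A:15, B:16, C:17, D:17, E:16, F:15, G:13, H:16, I:15, J:19, K:17, L:16.
The smallest farness is 13, for G, so G has the highest closeness.

G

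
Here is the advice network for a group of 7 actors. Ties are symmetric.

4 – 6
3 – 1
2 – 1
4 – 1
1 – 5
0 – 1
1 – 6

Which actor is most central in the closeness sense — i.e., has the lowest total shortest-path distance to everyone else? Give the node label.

Farness (sum of distances to all others) for each node — 0:11, 1:6, 2:11, 3:11, 4:10, 5:11, 6:10.
The smallest farness is 6, for 1, so 1 has the highest closeness.

1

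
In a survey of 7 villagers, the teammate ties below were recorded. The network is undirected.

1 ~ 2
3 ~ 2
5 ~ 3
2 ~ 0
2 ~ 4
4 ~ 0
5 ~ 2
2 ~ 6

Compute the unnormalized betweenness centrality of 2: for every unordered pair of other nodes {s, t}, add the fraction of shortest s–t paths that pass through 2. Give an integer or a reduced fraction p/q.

13

Pairs whose geodesics pass through 2 — 5–0: 1; 5–1: 1; 5–4: 1; 5–6: 1; 0–1: 1; 0–6: 1; 0–3: 1; 1–4: 1; 1–6: 1; 1–3: 1; 4–6: 1; 4–3: 1; 6–3: 1.
All other pairs contribute 0.
Summing the contributions gives betweenness(2) = 13.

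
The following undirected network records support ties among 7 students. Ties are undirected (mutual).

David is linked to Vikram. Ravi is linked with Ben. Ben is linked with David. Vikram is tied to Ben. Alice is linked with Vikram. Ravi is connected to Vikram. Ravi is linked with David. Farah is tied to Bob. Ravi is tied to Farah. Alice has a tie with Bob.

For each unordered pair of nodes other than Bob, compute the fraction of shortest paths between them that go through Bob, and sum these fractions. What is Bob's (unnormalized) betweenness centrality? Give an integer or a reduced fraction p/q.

1

Pairs whose geodesics pass through Bob — Alice–Farah: 1.
All other pairs contribute 0.
Summing the contributions gives betweenness(Bob) = 1.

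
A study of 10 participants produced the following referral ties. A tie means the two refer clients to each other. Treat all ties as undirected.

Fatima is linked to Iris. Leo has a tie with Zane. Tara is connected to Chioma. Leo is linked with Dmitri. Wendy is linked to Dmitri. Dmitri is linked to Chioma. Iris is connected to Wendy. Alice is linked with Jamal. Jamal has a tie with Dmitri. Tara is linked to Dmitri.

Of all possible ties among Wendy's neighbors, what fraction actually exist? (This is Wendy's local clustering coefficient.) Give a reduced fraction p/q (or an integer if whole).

0

Wendy's neighbors: Dmitri and Iris (k = 2).
Possible neighbor pairs: C(2,2) = 1. Edges among them: none → e = 0.
Clustering(Wendy) = 0/1.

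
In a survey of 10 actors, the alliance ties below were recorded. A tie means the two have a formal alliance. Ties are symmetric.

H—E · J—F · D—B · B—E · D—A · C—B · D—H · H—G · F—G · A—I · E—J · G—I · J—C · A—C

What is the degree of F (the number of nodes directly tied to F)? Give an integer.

F is directly tied to G and J. That is 2 neighbors, so the degree of F is 2.

2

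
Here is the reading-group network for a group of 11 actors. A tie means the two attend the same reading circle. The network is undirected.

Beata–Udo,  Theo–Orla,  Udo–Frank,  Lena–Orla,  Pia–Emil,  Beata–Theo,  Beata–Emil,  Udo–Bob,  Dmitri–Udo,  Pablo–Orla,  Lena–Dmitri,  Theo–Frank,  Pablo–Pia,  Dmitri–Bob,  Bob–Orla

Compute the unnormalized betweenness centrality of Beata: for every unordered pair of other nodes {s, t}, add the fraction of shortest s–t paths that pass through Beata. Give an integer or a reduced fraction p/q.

113/12

Pairs whose geodesics pass through Beata — Theo–Emil: 1; Theo–Pia: 1/2; Theo–Dmitri: 1/4; Theo–Udo: 1/2; Emil–Orla: 1/2; Emil–Lena: 2/3; Emil–Dmitri: 1; Emil–Bob: 1; Emil–Udo: 1; Emil–Frank: 2/2; Pia–Dmitri: 1/3; Pia–Udo: 1; Pia–Frank: 2/3.
All other pairs contribute 0.
Summing the contributions gives betweenness(Beata) = 113/12.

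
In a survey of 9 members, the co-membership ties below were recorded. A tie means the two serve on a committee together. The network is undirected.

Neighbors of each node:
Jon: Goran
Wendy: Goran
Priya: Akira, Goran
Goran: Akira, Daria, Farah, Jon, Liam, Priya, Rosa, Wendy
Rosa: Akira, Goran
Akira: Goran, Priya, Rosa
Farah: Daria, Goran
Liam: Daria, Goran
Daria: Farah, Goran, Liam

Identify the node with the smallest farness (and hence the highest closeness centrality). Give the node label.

Goran

Farness (sum of distances to all others) for each node — Akira:13, Daria:13, Farah:14, Goran:8, Jon:15, Liam:14, Priya:14, Rosa:14, Wendy:15.
The smallest farness is 8, for Goran, so Goran has the highest closeness.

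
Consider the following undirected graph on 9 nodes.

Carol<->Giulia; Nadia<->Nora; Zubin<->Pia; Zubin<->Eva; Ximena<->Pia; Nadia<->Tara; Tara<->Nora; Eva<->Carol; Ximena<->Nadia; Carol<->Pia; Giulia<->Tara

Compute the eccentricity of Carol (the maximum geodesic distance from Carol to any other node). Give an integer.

Distances from Carol: Eva:1, Giulia:1, Nadia:3, Nora:3, Pia:1, Tara:2, Ximena:2, Zubin:2.
The largest is 3 (to Nora and Nadia), so the eccentricity of Carol is 3.

3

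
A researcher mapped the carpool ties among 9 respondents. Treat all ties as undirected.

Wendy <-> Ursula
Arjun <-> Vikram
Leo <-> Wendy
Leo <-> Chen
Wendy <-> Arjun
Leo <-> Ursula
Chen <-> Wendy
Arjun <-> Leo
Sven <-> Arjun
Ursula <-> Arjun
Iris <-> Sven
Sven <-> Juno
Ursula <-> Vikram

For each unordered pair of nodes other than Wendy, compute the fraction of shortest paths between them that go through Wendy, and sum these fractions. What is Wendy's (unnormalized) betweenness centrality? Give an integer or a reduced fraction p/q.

Pairs whose geodesics pass through Wendy — Arjun–Chen: 1/2; Vikram–Chen: 2/4; Ursula–Chen: 1/2; Chen–Juno: 1/2; Chen–Sven: 1/2; Chen–Iris: 1/2.
All other pairs contribute 0.
Summing the contributions gives betweenness(Wendy) = 3.

3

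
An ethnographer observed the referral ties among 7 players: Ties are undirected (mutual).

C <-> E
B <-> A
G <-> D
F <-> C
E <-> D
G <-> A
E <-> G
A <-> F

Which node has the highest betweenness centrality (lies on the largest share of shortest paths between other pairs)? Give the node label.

A

Unnormalized betweenness of each node: A:13/2, B:0, C:3/2, D:0, E:5/2, F:2, G:9/2.
A has the largest value, 13/2, making it the main broker — the node through which the most shortest paths run.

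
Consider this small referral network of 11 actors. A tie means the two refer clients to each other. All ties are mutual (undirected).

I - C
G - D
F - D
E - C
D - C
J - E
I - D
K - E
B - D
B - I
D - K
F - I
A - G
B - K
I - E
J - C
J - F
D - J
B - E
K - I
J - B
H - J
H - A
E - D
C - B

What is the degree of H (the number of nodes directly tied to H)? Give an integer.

H is directly tied to A and J. That is 2 neighbors, so the degree of H is 2.

2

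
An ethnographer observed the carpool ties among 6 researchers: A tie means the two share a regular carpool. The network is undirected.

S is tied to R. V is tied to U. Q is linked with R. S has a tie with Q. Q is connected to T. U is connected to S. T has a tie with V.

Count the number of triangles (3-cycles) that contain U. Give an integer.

U's neighbors are S and V, but none of them are tied to each other, so no triangle contains U.

0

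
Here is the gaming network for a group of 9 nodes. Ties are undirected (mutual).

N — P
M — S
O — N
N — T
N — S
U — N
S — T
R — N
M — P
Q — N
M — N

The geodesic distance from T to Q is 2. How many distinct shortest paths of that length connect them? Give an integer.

The shortest distance is 2, and the only length-2 path is T–N–Q. So there is exactly 1 shortest path.

1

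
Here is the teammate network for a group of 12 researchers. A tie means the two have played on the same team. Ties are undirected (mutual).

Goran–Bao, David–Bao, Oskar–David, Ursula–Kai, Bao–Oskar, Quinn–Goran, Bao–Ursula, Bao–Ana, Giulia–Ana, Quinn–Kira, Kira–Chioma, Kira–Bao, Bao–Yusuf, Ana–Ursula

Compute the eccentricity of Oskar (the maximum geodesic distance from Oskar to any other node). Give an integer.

Distances from Oskar: Ana:2, Bao:1, Chioma:3, David:1, Giulia:3, Goran:2, Kai:3, Kira:2, Quinn:3, Ursula:2, Yusuf:2.
The largest is 3 (to Kai, Giulia, Quinn, and Chioma), so the eccentricity of Oskar is 3.

3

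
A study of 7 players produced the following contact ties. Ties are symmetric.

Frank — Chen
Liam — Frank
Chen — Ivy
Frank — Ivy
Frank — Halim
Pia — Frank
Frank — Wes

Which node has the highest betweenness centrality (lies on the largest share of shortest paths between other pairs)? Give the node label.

Unnormalized betweenness of each node: Chen:0, Frank:14, Halim:0, Ivy:0, Liam:0, Pia:0, Wes:0.
Frank has the largest value, 14, making it the main broker — the node through which the most shortest paths run.

Frank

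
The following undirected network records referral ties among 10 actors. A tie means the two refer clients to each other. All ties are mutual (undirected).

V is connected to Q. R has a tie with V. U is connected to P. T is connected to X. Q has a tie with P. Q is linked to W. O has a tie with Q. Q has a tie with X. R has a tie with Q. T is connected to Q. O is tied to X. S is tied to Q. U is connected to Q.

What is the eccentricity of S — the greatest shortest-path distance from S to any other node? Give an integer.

2

Distances from S: O:2, P:2, Q:1, R:2, T:2, U:2, V:2, W:2, X:2.
The largest is 2 (to W, R, P, O, U, X, V, and T), so the eccentricity of S is 2.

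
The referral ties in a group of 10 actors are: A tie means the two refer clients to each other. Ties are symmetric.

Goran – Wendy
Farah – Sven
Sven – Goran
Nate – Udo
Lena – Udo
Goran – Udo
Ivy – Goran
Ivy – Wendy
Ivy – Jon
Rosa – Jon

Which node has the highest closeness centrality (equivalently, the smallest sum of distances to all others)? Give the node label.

Goran

Farness (sum of distances to all others) for each node — Farah:29, Goran:15, Ivy:18, Jon:24, Lena:27, Nate:27, Rosa:32, Sven:21, Udo:19, Wendy:20.
The smallest farness is 15, for Goran, so Goran has the highest closeness.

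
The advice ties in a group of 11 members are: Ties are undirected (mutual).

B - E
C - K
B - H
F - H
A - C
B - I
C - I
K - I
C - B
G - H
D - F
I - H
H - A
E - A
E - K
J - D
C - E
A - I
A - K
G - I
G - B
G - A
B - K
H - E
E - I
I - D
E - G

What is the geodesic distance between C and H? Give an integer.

2

One shortest route is C – I – H, which uses 2 edges, and C and H are not directly tied, so nothing shorter exists. So d(C,H) = 2.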